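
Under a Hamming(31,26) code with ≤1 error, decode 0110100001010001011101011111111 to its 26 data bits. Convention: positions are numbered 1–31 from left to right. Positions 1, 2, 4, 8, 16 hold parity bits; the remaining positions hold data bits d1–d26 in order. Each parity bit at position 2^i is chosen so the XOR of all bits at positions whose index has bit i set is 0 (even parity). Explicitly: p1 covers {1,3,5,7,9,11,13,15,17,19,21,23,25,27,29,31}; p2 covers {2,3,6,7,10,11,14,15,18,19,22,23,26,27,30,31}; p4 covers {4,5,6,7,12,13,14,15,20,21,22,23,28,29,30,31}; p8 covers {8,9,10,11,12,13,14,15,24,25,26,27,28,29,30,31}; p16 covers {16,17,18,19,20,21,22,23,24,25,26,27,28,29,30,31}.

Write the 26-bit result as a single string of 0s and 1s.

11000101000111101011111111

s1 (pos 1,3,5,7,9,11,13,15,17,19,21,23,25,27,29,31): 0⊕1⊕1⊕0⊕0⊕0⊕0⊕0⊕0⊕1⊕0⊕0⊕1⊕1⊕1⊕1 = 1
s2 (pos 2,3,6,7,10,11,14,15,18,19,22,23,26,27,30,31): 1⊕1⊕0⊕0⊕1⊕0⊕0⊕0⊕1⊕1⊕1⊕0⊕1⊕1⊕1⊕1 = 0
s4 (pos 4,5,6,7,12,13,14,15,20,21,22,23,28,29,30,31): 0⊕1⊕0⊕0⊕1⊕0⊕0⊕0⊕1⊕0⊕1⊕0⊕1⊕1⊕1⊕1 = 0
s8 (pos 8,9,10,11,12,13,14,15,24,25,26,27,28,29,30,31): 0⊕0⊕1⊕0⊕1⊕0⊕0⊕0⊕1⊕1⊕1⊕1⊕1⊕1⊕1⊕1 = 0
s16 (pos 16,17,18,19,20,21,22,23,24,25,26,27,28,29,30,31): 1⊕0⊕1⊕1⊕1⊕0⊕1⊕0⊕1⊕1⊕1⊕1⊕1⊕1⊕1⊕1 = 1
Syndrome s16…s1 = 10001 → error at position 17.
Flip position 17: 0110100001010001011101011111111 → 0110100001010001111101011111111
Read data bits from positions 3,5,6,7,9,10,11,12,13,14,15,17,18,19,20,21,22,23,24,25,26,27,28,29,30,31: 11000101000111101011111111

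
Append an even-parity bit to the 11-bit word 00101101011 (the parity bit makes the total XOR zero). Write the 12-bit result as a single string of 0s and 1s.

001011010110

XOR of the 11 data bits: 0⊕0⊕1⊕0⊕1⊕1⊕0⊕1⊕0⊕1⊕1 = 0
Parity bit = 0 (so all 12 bits XOR to 0).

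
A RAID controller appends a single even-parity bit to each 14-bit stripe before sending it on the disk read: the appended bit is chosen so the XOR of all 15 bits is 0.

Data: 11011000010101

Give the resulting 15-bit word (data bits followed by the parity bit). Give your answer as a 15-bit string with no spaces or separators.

XOR of the 14 data bits: 1⊕1⊕0⊕1⊕1⊕0⊕0⊕0⊕0⊕1⊕0⊕1⊕0⊕1 = 1
Parity bit = 1 (so all 15 bits XOR to 0).

110110000101011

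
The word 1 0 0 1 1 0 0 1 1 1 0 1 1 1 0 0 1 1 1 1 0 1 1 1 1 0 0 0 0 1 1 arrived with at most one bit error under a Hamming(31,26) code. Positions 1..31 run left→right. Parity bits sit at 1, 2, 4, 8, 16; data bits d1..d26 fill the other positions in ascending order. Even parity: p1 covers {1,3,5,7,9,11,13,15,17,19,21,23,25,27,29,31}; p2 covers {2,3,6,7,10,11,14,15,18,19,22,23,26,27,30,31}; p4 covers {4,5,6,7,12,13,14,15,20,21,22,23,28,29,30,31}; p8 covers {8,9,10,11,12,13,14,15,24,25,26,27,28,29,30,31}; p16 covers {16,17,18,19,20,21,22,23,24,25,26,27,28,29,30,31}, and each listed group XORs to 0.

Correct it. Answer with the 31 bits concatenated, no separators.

0001100111011100111101111000011

s1 (pos 1,3,5,7,9,11,13,15,17,19,21,23,25,27,29,31): 1⊕0⊕1⊕0⊕1⊕0⊕1⊕0⊕1⊕1⊕0⊕1⊕1⊕0⊕0⊕1 = 1
s2 (pos 2,3,6,7,10,11,14,15,18,19,22,23,26,27,30,31): 0⊕0⊕0⊕0⊕1⊕0⊕1⊕0⊕1⊕1⊕1⊕1⊕0⊕0⊕1⊕1 = 0
s4 (pos 4,5,6,7,12,13,14,15,20,21,22,23,28,29,30,31): 1⊕1⊕0⊕0⊕1⊕1⊕1⊕0⊕1⊕0⊕1⊕1⊕0⊕0⊕1⊕1 = 0
s8 (pos 8,9,10,11,12,13,14,15,24,25,26,27,28,29,30,31): 1⊕1⊕1⊕0⊕1⊕1⊕1⊕0⊕1⊕1⊕0⊕0⊕0⊕0⊕1⊕1 = 0
s16 (pos 16,17,18,19,20,21,22,23,24,25,26,27,28,29,30,31): 0⊕1⊕1⊕1⊕1⊕0⊕1⊕1⊕1⊕1⊕0⊕0⊕0⊕0⊕1⊕1 = 0
Syndrome s16…s1 = 00001 → error at position 1.
Flip position 1: 1001100111011100111101111000011 → 0001100111011100111101111000011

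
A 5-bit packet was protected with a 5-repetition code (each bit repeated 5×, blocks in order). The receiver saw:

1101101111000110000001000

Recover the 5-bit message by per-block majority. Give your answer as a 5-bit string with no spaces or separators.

11000

Block 1 (11011): 4 ones → 1
Block 2 (01111): 4 ones → 1
Block 3 (00011): 2 ones → 0
Block 4 (00000): 0 ones → 0
Block 5 (01000): 1 one → 0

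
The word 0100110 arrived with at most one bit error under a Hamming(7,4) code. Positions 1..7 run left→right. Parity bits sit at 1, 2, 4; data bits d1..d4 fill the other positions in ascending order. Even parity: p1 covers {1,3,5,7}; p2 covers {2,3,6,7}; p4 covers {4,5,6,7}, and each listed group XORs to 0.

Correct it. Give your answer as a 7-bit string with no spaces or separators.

1100110

s1 (pos 1,3,5,7): 0⊕0⊕1⊕0 = 1
s2 (pos 2,3,6,7): 1⊕0⊕1⊕0 = 0
s4 (pos 4,5,6,7): 0⊕1⊕1⊕0 = 0
Syndrome s4…s1 = 001 → error at position 1.
Flip position 1: 0100110 → 1100110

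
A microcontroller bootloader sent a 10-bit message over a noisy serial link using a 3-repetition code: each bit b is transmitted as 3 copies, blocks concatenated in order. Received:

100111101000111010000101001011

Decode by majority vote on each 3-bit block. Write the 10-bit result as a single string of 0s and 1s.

0110100101

Block 1 (100): 1 one → 0
Block 2 (111): 3 ones → 1
Block 3 (101): 2 ones → 1
Block 4 (000): 0 ones → 0
Block 5 (111): 3 ones → 1
Block 6 (010): 1 one → 0
Block 7 (000): 0 ones → 0
Block 8 (101): 2 ones → 1
Block 9 (001): 1 one → 0
Block 10 (011): 2 ones → 1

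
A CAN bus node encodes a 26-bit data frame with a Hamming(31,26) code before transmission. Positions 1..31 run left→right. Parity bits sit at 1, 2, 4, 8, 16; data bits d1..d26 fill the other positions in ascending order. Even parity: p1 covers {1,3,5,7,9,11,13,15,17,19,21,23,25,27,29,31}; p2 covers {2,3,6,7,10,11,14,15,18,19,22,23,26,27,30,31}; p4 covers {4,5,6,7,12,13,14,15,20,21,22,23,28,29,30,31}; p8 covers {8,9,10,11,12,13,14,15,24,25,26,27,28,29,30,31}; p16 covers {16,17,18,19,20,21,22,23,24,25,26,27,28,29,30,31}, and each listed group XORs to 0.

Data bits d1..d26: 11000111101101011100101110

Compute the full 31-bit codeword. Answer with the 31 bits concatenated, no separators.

Place data at non-parity positions: p1 p2 1 p4 1 0 0 p8 0 1 1 1 1 0 1 p16 1 0 1 0 1 1 1 0 0 1 0 1 1 1 0
p1 (pos 1,3,5,7,9,11,13,15,17,19,21,23,25,27,29,31): XOR of data positions = 1⊕1⊕0⊕0⊕1⊕1⊕1⊕1⊕1⊕1⊕1⊕0⊕0⊕1⊕0 = 0
p2 (pos 2,3,6,7,10,11,14,15,18,19,22,23,26,27,30,31): XOR of data positions = 1⊕0⊕0⊕1⊕1⊕0⊕1⊕0⊕1⊕1⊕1⊕1⊕0⊕1⊕0 = 1
p4 (pos 4,5,6,7,12,13,14,15,20,21,22,23,28,29,30,31): XOR of data positions = 1⊕0⊕0⊕1⊕1⊕0⊕1⊕0⊕1⊕1⊕1⊕1⊕1⊕1⊕0 = 0
p8 (pos 8,9,10,11,12,13,14,15,24,25,26,27,28,29,30,31): XOR of data positions = 0⊕1⊕1⊕1⊕1⊕0⊕1⊕0⊕0⊕1⊕0⊕1⊕1⊕1⊕0 = 1
p16 (pos 16,17,18,19,20,21,22,23,24,25,26,27,28,29,30,31): XOR of data positions = 1⊕0⊕1⊕0⊕1⊕1⊕1⊕0⊕0⊕1⊕0⊕1⊕1⊕1⊕0 = 1
Codeword: 0110100101111011101011100101110

0110100101111011101011100101110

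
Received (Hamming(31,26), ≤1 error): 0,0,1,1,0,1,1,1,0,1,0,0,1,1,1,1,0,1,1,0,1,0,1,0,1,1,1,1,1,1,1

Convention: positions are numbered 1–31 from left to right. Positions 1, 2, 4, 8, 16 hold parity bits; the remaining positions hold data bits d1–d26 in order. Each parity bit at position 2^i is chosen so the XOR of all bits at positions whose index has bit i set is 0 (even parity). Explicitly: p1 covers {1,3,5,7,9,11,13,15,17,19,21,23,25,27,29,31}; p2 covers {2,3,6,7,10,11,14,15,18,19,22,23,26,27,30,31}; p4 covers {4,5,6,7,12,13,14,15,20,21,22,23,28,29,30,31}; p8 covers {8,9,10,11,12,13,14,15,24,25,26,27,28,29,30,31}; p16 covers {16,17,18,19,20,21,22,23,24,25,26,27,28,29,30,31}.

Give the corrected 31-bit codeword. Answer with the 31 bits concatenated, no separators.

s1 (pos 1,3,5,7,9,11,13,15,17,19,21,23,25,27,29,31): 0⊕1⊕0⊕1⊕0⊕0⊕1⊕1⊕0⊕1⊕1⊕1⊕1⊕1⊕1⊕1 = 1
s2 (pos 2,3,6,7,10,11,14,15,18,19,22,23,26,27,30,31): 0⊕1⊕1⊕1⊕1⊕0⊕1⊕1⊕1⊕1⊕0⊕1⊕1⊕1⊕1⊕1 = 1
s4 (pos 4,5,6,7,12,13,14,15,20,21,22,23,28,29,30,31): 1⊕0⊕1⊕1⊕0⊕1⊕1⊕1⊕0⊕1⊕0⊕1⊕1⊕1⊕1⊕1 = 0
s8 (pos 8,9,10,11,12,13,14,15,24,25,26,27,28,29,30,31): 1⊕0⊕1⊕0⊕0⊕1⊕1⊕1⊕0⊕1⊕1⊕1⊕1⊕1⊕1⊕1 = 0
s16 (pos 16,17,18,19,20,21,22,23,24,25,26,27,28,29,30,31): 1⊕0⊕1⊕1⊕0⊕1⊕0⊕1⊕0⊕1⊕1⊕1⊕1⊕1⊕1⊕1 = 0
Syndrome s16…s1 = 00011 → error at position 3.
Flip position 3: 0011011101001111011010101111111 → 0001011101001111011010101111111

0001011101001111011010101111111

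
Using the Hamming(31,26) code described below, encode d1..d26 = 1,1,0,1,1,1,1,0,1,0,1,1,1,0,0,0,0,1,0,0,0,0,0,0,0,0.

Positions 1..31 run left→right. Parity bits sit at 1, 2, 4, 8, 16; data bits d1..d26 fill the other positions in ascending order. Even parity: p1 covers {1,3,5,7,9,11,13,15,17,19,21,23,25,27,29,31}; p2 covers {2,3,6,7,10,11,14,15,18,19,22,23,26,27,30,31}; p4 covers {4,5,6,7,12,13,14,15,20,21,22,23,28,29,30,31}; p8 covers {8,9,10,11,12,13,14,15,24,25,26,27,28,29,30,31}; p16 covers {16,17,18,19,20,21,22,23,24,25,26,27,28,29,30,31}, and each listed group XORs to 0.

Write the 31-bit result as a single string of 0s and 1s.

Place data at non-parity positions: p1 p2 1 p4 1 0 1 p8 1 1 1 0 1 0 1 p16 1 1 0 0 0 0 1 0 0 0 0 0 0 0 0
p1 (pos 1,3,5,7,9,11,13,15,17,19,21,23,25,27,29,31): XOR of data positions = 1⊕1⊕1⊕1⊕1⊕1⊕1⊕1⊕0⊕0⊕1⊕0⊕0⊕0⊕0 = 1
p2 (pos 2,3,6,7,10,11,14,15,18,19,22,23,26,27,30,31): XOR of data positions = 1⊕0⊕1⊕1⊕1⊕0⊕1⊕1⊕0⊕0⊕1⊕0⊕0⊕0⊕0 = 1
p4 (pos 4,5,6,7,12,13,14,15,20,21,22,23,28,29,30,31): XOR of data positions = 1⊕0⊕1⊕0⊕1⊕0⊕1⊕0⊕0⊕0⊕1⊕0⊕0⊕0⊕0 = 1
p8 (pos 8,9,10,11,12,13,14,15,24,25,26,27,28,29,30,31): XOR of data positions = 1⊕1⊕1⊕0⊕1⊕0⊕1⊕0⊕0⊕0⊕0⊕0⊕0⊕0⊕0 = 1
p16 (pos 16,17,18,19,20,21,22,23,24,25,26,27,28,29,30,31): XOR of data positions = 1⊕1⊕0⊕0⊕0⊕0⊕1⊕0⊕0⊕0⊕0⊕0⊕0⊕0⊕0 = 1
Codeword: 1111101111101011110000100000000

1111101111101011110000100000000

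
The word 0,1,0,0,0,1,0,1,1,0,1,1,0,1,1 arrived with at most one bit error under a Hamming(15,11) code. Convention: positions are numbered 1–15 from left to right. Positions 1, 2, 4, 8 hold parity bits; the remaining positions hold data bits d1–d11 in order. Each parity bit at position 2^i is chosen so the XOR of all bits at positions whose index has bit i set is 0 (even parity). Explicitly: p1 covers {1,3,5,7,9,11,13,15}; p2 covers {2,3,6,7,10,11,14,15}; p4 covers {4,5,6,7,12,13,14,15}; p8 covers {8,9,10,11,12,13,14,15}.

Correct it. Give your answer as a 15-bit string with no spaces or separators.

s1 (pos 1,3,5,7,9,11,13,15): 0⊕0⊕0⊕0⊕1⊕1⊕0⊕1 = 1
s2 (pos 2,3,6,7,10,11,14,15): 1⊕0⊕1⊕0⊕0⊕1⊕1⊕1 = 1
s4 (pos 4,5,6,7,12,13,14,15): 0⊕0⊕1⊕0⊕1⊕0⊕1⊕1 = 0
s8 (pos 8,9,10,11,12,13,14,15): 1⊕1⊕0⊕1⊕1⊕0⊕1⊕1 = 0
Syndrome s8…s1 = 0011 → error at position 3.
Flip position 3: 010001011011011 → 011001011011011

011001011011011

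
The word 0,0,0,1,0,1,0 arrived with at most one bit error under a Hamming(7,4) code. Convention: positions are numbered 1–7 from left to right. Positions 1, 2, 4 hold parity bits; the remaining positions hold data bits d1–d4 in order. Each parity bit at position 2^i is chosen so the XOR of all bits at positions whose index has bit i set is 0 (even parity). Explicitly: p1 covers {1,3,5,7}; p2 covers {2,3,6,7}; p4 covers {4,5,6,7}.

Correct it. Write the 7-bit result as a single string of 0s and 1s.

s1 (pos 1,3,5,7): 0⊕0⊕0⊕0 = 0
s2 (pos 2,3,6,7): 0⊕0⊕1⊕0 = 1
s4 (pos 4,5,6,7): 1⊕0⊕1⊕0 = 0
Syndrome s4…s1 = 010 → error at position 2.
Flip position 2: 0001010 → 0101010

0101010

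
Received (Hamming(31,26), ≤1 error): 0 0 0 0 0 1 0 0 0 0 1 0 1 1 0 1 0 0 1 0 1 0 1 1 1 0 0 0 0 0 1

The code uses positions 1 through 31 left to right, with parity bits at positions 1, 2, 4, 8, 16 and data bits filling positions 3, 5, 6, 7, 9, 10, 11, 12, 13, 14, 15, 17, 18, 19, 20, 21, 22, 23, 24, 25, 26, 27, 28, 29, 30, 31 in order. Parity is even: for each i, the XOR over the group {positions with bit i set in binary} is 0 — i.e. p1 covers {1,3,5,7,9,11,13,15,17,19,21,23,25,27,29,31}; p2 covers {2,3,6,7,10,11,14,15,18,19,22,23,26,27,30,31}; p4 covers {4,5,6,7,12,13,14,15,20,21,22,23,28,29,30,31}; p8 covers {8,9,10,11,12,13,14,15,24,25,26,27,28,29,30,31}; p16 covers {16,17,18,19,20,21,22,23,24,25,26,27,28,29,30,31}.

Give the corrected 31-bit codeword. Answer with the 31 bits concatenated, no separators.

s1 (pos 1,3,5,7,9,11,13,15,17,19,21,23,25,27,29,31): 0⊕0⊕0⊕0⊕0⊕1⊕1⊕0⊕0⊕1⊕1⊕1⊕1⊕0⊕0⊕1 = 1
s2 (pos 2,3,6,7,10,11,14,15,18,19,22,23,26,27,30,31): 0⊕0⊕1⊕0⊕0⊕1⊕1⊕0⊕0⊕1⊕0⊕1⊕0⊕0⊕0⊕1 = 0
s4 (pos 4,5,6,7,12,13,14,15,20,21,22,23,28,29,30,31): 0⊕0⊕1⊕0⊕0⊕1⊕1⊕0⊕0⊕1⊕0⊕1⊕0⊕0⊕0⊕1 = 0
s8 (pos 8,9,10,11,12,13,14,15,24,25,26,27,28,29,30,31): 0⊕0⊕0⊕1⊕0⊕1⊕1⊕0⊕1⊕1⊕0⊕0⊕0⊕0⊕0⊕1 = 0
s16 (pos 16,17,18,19,20,21,22,23,24,25,26,27,28,29,30,31): 1⊕0⊕0⊕1⊕0⊕1⊕0⊕1⊕1⊕1⊕0⊕0⊕0⊕0⊕0⊕1 = 1
Syndrome s16…s1 = 10001 → error at position 17.
Flip position 17: 0000010000101101001010111000001 → 0000010000101101101010111000001

0000010000101101101010111000001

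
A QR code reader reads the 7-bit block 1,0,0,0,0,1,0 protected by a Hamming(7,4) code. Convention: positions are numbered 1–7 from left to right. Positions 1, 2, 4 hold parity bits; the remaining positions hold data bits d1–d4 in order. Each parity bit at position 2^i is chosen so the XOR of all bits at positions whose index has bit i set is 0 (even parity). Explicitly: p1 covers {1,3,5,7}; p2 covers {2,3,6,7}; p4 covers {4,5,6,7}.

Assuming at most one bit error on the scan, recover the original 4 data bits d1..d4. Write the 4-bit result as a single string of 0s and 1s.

s1 (pos 1,3,5,7): 1⊕0⊕0⊕0 = 1
s2 (pos 2,3,6,7): 0⊕0⊕1⊕0 = 1
s4 (pos 4,5,6,7): 0⊕0⊕1⊕0 = 1
Syndrome s4…s1 = 111 → error at position 7.
Flip position 7: 1000010 → 1000011
Read data bits from positions 3,5,6,7: 0011

0011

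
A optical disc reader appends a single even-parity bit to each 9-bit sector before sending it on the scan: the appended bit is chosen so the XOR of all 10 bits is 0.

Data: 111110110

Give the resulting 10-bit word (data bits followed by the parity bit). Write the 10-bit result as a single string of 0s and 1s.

XOR of the 9 data bits: 1⊕1⊕1⊕1⊕1⊕0⊕1⊕1⊕0 = 1
Parity bit = 1 (so all 10 bits XOR to 0).

1111101101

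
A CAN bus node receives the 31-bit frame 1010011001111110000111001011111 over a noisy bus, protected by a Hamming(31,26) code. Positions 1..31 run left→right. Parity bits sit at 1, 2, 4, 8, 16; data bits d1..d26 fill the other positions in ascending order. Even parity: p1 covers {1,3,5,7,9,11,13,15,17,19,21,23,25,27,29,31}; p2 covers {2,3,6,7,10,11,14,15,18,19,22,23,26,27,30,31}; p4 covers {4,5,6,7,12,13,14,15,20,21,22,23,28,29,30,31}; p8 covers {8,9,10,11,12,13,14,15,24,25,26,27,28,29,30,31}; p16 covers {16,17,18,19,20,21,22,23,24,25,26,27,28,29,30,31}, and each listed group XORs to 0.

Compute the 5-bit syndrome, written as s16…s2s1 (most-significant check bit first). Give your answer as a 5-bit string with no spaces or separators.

10111

s1 (pos 1,3,5,7,9,11,13,15,17,19,21,23,25,27,29,31): 1⊕1⊕0⊕1⊕0⊕1⊕1⊕1⊕0⊕0⊕1⊕0⊕1⊕1⊕1⊕1 = 1
s2 (pos 2,3,6,7,10,11,14,15,18,19,22,23,26,27,30,31): 0⊕1⊕1⊕1⊕1⊕1⊕1⊕1⊕0⊕0⊕1⊕0⊕0⊕1⊕1⊕1 = 1
s4 (pos 4,5,6,7,12,13,14,15,20,21,22,23,28,29,30,31): 0⊕0⊕1⊕1⊕1⊕1⊕1⊕1⊕1⊕1⊕1⊕0⊕1⊕1⊕1⊕1 = 1
s8 (pos 8,9,10,11,12,13,14,15,24,25,26,27,28,29,30,31): 0⊕0⊕1⊕1⊕1⊕1⊕1⊕1⊕0⊕1⊕0⊕1⊕1⊕1⊕1⊕1 = 0
s16 (pos 16,17,18,19,20,21,22,23,24,25,26,27,28,29,30,31): 0⊕0⊕0⊕0⊕1⊕1⊕1⊕0⊕0⊕1⊕0⊕1⊕1⊕1⊕1⊕1 = 1
Syndrome s16…s1 = 10111 → error at position 23.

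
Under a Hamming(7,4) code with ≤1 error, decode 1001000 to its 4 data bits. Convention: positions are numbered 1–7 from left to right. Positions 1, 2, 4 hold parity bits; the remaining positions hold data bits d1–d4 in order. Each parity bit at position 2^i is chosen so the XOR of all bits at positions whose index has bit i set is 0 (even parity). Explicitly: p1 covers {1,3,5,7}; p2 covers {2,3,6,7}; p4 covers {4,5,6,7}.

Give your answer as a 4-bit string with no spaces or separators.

s1 (pos 1,3,5,7): 1⊕0⊕0⊕0 = 1
s2 (pos 2,3,6,7): 0⊕0⊕0⊕0 = 0
s4 (pos 4,5,6,7): 1⊕0⊕0⊕0 = 1
Syndrome s4…s1 = 101 → error at position 5.
Flip position 5: 1001000 → 1001100
Read data bits from positions 3,5,6,7: 0100

0100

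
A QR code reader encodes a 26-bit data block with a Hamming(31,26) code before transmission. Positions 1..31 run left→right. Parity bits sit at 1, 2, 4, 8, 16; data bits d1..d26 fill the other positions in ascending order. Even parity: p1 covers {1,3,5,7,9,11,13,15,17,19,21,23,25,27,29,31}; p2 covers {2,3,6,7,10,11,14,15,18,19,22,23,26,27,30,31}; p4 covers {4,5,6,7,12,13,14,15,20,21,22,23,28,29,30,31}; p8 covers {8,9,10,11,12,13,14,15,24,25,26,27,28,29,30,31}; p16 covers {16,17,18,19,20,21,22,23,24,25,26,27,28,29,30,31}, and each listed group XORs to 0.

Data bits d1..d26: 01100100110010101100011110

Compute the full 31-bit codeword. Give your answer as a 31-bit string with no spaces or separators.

Place data at non-parity positions: p1 p2 0 p4 1 1 0 p8 0 1 0 0 1 1 0 p16 0 1 0 1 0 1 1 0 0 0 1 1 1 1 0
p1 (pos 1,3,5,7,9,11,13,15,17,19,21,23,25,27,29,31): XOR of data positions = 0⊕1⊕0⊕0⊕0⊕1⊕0⊕0⊕0⊕0⊕1⊕0⊕1⊕1⊕0 = 1
p2 (pos 2,3,6,7,10,11,14,15,18,19,22,23,26,27,30,31): XOR of data positions = 0⊕1⊕0⊕1⊕0⊕1⊕0⊕1⊕0⊕1⊕1⊕0⊕1⊕1⊕0 = 0
p4 (pos 4,5,6,7,12,13,14,15,20,21,22,23,28,29,30,31): XOR of data positions = 1⊕1⊕0⊕0⊕1⊕1⊕0⊕1⊕0⊕1⊕1⊕1⊕1⊕1⊕0 = 0
p8 (pos 8,9,10,11,12,13,14,15,24,25,26,27,28,29,30,31): XOR of data positions = 0⊕1⊕0⊕0⊕1⊕1⊕0⊕0⊕0⊕0⊕1⊕1⊕1⊕1⊕0 = 1
p16 (pos 16,17,18,19,20,21,22,23,24,25,26,27,28,29,30,31): XOR of data positions = 0⊕1⊕0⊕1⊕0⊕1⊕1⊕0⊕0⊕0⊕1⊕1⊕1⊕1⊕0 = 0
Codeword: 1000110101001100010101100011110

1000110101001100010101100011110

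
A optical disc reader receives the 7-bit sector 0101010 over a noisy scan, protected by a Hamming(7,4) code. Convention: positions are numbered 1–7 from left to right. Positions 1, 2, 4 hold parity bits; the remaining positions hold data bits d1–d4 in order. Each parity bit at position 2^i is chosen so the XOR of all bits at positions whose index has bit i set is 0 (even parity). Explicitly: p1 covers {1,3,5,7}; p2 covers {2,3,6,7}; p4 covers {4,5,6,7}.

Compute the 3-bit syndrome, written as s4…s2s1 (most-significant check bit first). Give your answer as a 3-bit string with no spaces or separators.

s1 (pos 1,3,5,7): 0⊕0⊕0⊕0 = 0
s2 (pos 2,3,6,7): 1⊕0⊕1⊕0 = 0
s4 (pos 4,5,6,7): 1⊕0⊕1⊕0 = 0
Syndrome s4…s1 = 000 → no error.

000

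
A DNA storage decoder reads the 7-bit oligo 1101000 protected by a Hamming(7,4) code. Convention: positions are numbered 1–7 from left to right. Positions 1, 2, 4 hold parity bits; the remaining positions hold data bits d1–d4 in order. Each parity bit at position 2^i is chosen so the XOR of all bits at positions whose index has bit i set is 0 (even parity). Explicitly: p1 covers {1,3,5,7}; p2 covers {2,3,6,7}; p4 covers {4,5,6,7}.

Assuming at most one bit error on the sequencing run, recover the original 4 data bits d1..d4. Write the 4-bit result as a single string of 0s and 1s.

0001

s1 (pos 1,3,5,7): 1⊕0⊕0⊕0 = 1
s2 (pos 2,3,6,7): 1⊕0⊕0⊕0 = 1
s4 (pos 4,5,6,7): 1⊕0⊕0⊕0 = 1
Syndrome s4…s1 = 111 → error at position 7.
Flip position 7: 1101000 → 1101001
Read data bits from positions 3,5,6,7: 0001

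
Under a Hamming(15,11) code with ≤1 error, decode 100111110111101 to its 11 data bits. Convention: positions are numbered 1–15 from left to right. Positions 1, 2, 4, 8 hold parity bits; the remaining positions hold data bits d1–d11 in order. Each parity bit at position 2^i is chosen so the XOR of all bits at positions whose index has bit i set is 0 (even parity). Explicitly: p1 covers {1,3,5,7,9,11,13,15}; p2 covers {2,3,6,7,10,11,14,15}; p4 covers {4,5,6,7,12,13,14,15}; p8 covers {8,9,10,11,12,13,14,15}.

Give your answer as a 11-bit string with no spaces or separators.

s1 (pos 1,3,5,7,9,11,13,15): 1⊕0⊕1⊕1⊕0⊕1⊕1⊕1 = 0
s2 (pos 2,3,6,7,10,11,14,15): 0⊕0⊕1⊕1⊕1⊕1⊕0⊕1 = 1
s4 (pos 4,5,6,7,12,13,14,15): 1⊕1⊕1⊕1⊕1⊕1⊕0⊕1 = 1
s8 (pos 8,9,10,11,12,13,14,15): 1⊕0⊕1⊕1⊕1⊕1⊕0⊕1 = 0
Syndrome s8…s1 = 0110 → error at position 6.
Flip position 6: 100111110111101 → 100110110111101
Read data bits from positions 3,5,6,7,9,10,11,12,13,14,15: 01010111101

01010111101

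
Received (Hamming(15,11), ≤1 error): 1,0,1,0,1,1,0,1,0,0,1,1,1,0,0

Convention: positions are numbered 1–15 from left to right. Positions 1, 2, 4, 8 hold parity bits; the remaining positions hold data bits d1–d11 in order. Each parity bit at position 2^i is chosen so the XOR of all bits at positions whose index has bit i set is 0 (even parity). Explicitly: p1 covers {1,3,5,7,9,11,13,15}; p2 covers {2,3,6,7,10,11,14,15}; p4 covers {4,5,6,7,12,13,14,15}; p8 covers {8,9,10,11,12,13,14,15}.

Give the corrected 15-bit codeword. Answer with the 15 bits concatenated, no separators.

s1 (pos 1,3,5,7,9,11,13,15): 1⊕1⊕1⊕0⊕0⊕1⊕1⊕0 = 1
s2 (pos 2,3,6,7,10,11,14,15): 0⊕1⊕1⊕0⊕0⊕1⊕0⊕0 = 1
s4 (pos 4,5,6,7,12,13,14,15): 0⊕1⊕1⊕0⊕1⊕1⊕0⊕0 = 0
s8 (pos 8,9,10,11,12,13,14,15): 1⊕0⊕0⊕1⊕1⊕1⊕0⊕0 = 0
Syndrome s8…s1 = 0011 → error at position 3.
Flip position 3: 101011010011100 → 100011010011100

100011010011100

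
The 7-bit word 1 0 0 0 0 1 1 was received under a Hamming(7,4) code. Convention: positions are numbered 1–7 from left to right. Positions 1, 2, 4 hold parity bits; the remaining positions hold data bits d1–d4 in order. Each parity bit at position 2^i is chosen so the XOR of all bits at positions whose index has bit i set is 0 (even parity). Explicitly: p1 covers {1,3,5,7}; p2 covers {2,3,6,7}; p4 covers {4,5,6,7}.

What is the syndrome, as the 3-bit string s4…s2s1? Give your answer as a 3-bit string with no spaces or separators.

s1 (pos 1,3,5,7): 1⊕0⊕0⊕1 = 0
s2 (pos 2,3,6,7): 0⊕0⊕1⊕1 = 0
s4 (pos 4,5,6,7): 0⊕0⊕1⊕1 = 0
Syndrome s4…s1 = 000 → no error.

000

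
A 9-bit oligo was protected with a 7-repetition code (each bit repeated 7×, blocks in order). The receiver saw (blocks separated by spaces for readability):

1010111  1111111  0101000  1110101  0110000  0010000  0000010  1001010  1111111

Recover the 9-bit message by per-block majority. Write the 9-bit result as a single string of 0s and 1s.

Block 1 (1010111): 5 ones → 1
Block 2 (1111111): 7 ones → 1
Block 3 (0101000): 2 ones → 0
Block 4 (1110101): 5 ones → 1
Block 5 (0110000): 2 ones → 0
Block 6 (0010000): 1 one → 0
Block 7 (0000010): 1 one → 0
Block 8 (1001010): 3 ones → 0
Block 9 (1111111): 7 ones → 1

110100001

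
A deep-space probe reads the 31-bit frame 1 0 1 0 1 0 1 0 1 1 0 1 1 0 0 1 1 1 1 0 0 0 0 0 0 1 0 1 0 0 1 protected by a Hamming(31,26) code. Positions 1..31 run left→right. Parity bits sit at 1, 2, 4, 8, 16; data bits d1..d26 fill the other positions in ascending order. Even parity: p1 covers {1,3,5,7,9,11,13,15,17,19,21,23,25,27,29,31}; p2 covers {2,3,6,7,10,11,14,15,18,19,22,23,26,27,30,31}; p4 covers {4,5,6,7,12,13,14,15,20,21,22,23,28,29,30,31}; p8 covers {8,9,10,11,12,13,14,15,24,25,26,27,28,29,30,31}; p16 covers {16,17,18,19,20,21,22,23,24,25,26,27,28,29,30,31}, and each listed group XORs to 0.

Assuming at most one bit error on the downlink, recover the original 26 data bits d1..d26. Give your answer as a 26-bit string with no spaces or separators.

11011101100111000000111001

s1 (pos 1,3,5,7,9,11,13,15,17,19,21,23,25,27,29,31): 1⊕1⊕1⊕1⊕1⊕0⊕1⊕0⊕1⊕1⊕0⊕0⊕0⊕0⊕0⊕1 = 1
s2 (pos 2,3,6,7,10,11,14,15,18,19,22,23,26,27,30,31): 0⊕1⊕0⊕1⊕1⊕0⊕0⊕0⊕1⊕1⊕0⊕0⊕1⊕0⊕0⊕1 = 1
s4 (pos 4,5,6,7,12,13,14,15,20,21,22,23,28,29,30,31): 0⊕1⊕0⊕1⊕1⊕1⊕0⊕0⊕0⊕0⊕0⊕0⊕1⊕0⊕0⊕1 = 0
s8 (pos 8,9,10,11,12,13,14,15,24,25,26,27,28,29,30,31): 0⊕1⊕1⊕0⊕1⊕1⊕0⊕0⊕0⊕0⊕1⊕0⊕1⊕0⊕0⊕1 = 1
s16 (pos 16,17,18,19,20,21,22,23,24,25,26,27,28,29,30,31): 1⊕1⊕1⊕1⊕0⊕0⊕0⊕0⊕0⊕0⊕1⊕0⊕1⊕0⊕0⊕1 = 1
Syndrome s16…s1 = 11011 → error at position 27.
Flip position 27: 1010101011011001111000000101001 → 1010101011011001111000000111001
Read data bits from positions 3,5,6,7,9,10,11,12,13,14,15,17,18,19,20,21,22,23,24,25,26,27,28,29,30,31: 11011101100111000000111001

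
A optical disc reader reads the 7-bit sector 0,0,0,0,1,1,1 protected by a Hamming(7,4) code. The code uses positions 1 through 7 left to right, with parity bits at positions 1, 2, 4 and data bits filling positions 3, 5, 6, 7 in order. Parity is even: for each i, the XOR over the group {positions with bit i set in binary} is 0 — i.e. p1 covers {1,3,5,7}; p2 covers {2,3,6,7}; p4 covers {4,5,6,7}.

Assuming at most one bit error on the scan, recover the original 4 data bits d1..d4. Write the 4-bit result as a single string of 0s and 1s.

0111

s1 (pos 1,3,5,7): 0⊕0⊕1⊕1 = 0
s2 (pos 2,3,6,7): 0⊕0⊕1⊕1 = 0
s4 (pos 4,5,6,7): 0⊕1⊕1⊕1 = 1
Syndrome s4…s1 = 100 → error at position 4.
Flip position 4: 0000111 → 0001111
Read data bits from positions 3,5,6,7: 0111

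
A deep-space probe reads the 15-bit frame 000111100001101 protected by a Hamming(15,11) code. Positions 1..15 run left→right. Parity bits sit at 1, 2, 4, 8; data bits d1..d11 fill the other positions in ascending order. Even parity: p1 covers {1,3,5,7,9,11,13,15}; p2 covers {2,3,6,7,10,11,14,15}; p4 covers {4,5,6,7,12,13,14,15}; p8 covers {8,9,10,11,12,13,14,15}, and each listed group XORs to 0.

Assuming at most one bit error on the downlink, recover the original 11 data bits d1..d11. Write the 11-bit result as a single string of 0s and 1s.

s1 (pos 1,3,5,7,9,11,13,15): 0⊕0⊕1⊕1⊕0⊕0⊕1⊕1 = 0
s2 (pos 2,3,6,7,10,11,14,15): 0⊕0⊕1⊕1⊕0⊕0⊕0⊕1 = 1
s4 (pos 4,5,6,7,12,13,14,15): 1⊕1⊕1⊕1⊕1⊕1⊕0⊕1 = 1
s8 (pos 8,9,10,11,12,13,14,15): 0⊕0⊕0⊕0⊕1⊕1⊕0⊕1 = 1
Syndrome s8…s1 = 1110 → error at position 14.
Flip position 14: 000111100001101 → 000111100001111
Read data bits from positions 3,5,6,7,9,10,11,12,13,14,15: 01110001111

01110001111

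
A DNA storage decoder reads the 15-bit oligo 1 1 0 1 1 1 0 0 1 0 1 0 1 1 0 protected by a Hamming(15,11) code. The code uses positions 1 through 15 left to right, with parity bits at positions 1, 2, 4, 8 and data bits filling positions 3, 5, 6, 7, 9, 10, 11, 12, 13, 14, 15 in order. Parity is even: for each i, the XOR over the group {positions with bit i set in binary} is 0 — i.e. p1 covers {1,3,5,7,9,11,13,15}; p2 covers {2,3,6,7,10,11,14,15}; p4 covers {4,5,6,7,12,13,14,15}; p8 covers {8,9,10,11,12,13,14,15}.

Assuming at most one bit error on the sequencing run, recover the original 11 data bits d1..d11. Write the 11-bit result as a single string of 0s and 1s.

00101010110

s1 (pos 1,3,5,7,9,11,13,15): 1⊕0⊕1⊕0⊕1⊕1⊕1⊕0 = 1
s2 (pos 2,3,6,7,10,11,14,15): 1⊕0⊕1⊕0⊕0⊕1⊕1⊕0 = 0
s4 (pos 4,5,6,7,12,13,14,15): 1⊕1⊕1⊕0⊕0⊕1⊕1⊕0 = 1
s8 (pos 8,9,10,11,12,13,14,15): 0⊕1⊕0⊕1⊕0⊕1⊕1⊕0 = 0
Syndrome s8…s1 = 0101 → error at position 5.
Flip position 5: 110111001010110 → 110101001010110
Read data bits from positions 3,5,6,7,9,10,11,12,13,14,15: 00101010110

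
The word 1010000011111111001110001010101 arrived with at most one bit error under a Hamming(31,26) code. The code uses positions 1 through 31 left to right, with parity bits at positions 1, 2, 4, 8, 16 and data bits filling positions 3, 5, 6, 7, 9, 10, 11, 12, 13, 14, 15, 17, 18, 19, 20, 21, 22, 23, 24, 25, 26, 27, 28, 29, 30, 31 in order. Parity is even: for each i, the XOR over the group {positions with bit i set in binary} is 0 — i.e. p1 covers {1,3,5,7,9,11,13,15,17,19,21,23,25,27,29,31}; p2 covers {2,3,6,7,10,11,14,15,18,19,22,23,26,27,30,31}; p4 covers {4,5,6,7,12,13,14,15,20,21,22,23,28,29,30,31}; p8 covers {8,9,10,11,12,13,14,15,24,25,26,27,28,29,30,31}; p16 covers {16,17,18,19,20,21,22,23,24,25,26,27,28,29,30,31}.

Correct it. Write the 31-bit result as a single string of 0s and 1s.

s1 (pos 1,3,5,7,9,11,13,15,17,19,21,23,25,27,29,31): 1⊕1⊕0⊕0⊕1⊕1⊕1⊕1⊕0⊕1⊕1⊕0⊕1⊕1⊕1⊕1 = 0
s2 (pos 2,3,6,7,10,11,14,15,18,19,22,23,26,27,30,31): 0⊕1⊕0⊕0⊕1⊕1⊕1⊕1⊕0⊕1⊕0⊕0⊕0⊕1⊕0⊕1 = 0
s4 (pos 4,5,6,7,12,13,14,15,20,21,22,23,28,29,30,31): 0⊕0⊕0⊕0⊕1⊕1⊕1⊕1⊕1⊕1⊕0⊕0⊕0⊕1⊕0⊕1 = 0
s8 (pos 8,9,10,11,12,13,14,15,24,25,26,27,28,29,30,31): 0⊕1⊕1⊕1⊕1⊕1⊕1⊕1⊕0⊕1⊕0⊕1⊕0⊕1⊕0⊕1 = 1
s16 (pos 16,17,18,19,20,21,22,23,24,25,26,27,28,29,30,31): 1⊕0⊕0⊕1⊕1⊕1⊕0⊕0⊕0⊕1⊕0⊕1⊕0⊕1⊕0⊕1 = 0
Syndrome s16…s1 = 01000 → error at position 8.
Flip position 8: 1010000011111111001110001010101 → 1010000111111111001110001010101

1010000111111111001110001010101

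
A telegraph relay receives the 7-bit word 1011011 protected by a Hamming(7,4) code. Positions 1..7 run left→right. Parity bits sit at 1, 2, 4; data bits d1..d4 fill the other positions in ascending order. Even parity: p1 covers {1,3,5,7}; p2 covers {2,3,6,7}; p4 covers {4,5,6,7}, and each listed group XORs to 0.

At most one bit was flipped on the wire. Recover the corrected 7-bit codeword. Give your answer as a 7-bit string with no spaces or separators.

1011010

s1 (pos 1,3,5,7): 1⊕1⊕0⊕1 = 1
s2 (pos 2,3,6,7): 0⊕1⊕1⊕1 = 1
s4 (pos 4,5,6,7): 1⊕0⊕1⊕1 = 1
Syndrome s4…s1 = 111 → error at position 7.
Flip position 7: 1011011 → 1011010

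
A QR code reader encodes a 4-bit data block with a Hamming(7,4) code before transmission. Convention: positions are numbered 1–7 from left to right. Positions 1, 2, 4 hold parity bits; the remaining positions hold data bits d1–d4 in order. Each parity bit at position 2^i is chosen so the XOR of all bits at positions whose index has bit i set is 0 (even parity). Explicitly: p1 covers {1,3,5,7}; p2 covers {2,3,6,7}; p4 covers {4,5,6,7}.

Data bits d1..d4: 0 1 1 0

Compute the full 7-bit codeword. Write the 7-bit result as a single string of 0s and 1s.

1100110

Place data at non-parity positions: p1 p2 0 p4 1 1 0
p1 (pos 1,3,5,7): XOR of data positions = 0⊕1⊕0 = 1
p2 (pos 2,3,6,7): XOR of data positions = 0⊕1⊕0 = 1
p4 (pos 4,5,6,7): XOR of data positions = 1⊕1⊕0 = 0
Codeword: 1100110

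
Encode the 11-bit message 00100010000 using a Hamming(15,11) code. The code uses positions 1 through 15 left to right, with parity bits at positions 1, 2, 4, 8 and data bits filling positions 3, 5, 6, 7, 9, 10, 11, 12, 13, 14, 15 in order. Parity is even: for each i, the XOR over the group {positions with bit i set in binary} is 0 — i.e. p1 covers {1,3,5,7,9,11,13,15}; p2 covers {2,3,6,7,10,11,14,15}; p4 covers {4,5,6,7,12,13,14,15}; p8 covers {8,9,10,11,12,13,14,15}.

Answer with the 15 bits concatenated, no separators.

Place data at non-parity positions: p1 p2 0 p4 0 1 0 p8 0 0 1 0 0 0 0
p1 (pos 1,3,5,7,9,11,13,15): XOR of data positions = 0⊕0⊕0⊕0⊕1⊕0⊕0 = 1
p2 (pos 2,3,6,7,10,11,14,15): XOR of data positions = 0⊕1⊕0⊕0⊕1⊕0⊕0 = 0
p4 (pos 4,5,6,7,12,13,14,15): XOR of data positions = 0⊕1⊕0⊕0⊕0⊕0⊕0 = 1
p8 (pos 8,9,10,11,12,13,14,15): XOR of data positions = 0⊕0⊕1⊕0⊕0⊕0⊕0 = 1
Codeword: 100101010010000

100101010010000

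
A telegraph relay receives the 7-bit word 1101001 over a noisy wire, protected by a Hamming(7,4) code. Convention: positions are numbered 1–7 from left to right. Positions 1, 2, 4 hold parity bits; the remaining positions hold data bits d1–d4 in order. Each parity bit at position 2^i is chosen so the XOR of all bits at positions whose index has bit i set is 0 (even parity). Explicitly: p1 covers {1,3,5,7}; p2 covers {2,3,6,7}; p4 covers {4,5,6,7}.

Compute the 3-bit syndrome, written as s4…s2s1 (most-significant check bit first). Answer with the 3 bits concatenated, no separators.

s1 (pos 1,3,5,7): 1⊕0⊕0⊕1 = 0
s2 (pos 2,3,6,7): 1⊕0⊕0⊕1 = 0
s4 (pos 4,5,6,7): 1⊕0⊕0⊕1 = 0
Syndrome s4…s1 = 000 → no error.

000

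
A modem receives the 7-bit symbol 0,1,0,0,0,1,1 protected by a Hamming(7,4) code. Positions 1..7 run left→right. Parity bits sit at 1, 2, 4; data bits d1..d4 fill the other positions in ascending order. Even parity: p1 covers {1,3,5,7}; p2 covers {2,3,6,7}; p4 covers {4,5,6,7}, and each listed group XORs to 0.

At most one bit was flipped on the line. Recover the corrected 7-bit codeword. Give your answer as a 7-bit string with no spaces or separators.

s1 (pos 1,3,5,7): 0⊕0⊕0⊕1 = 1
s2 (pos 2,3,6,7): 1⊕0⊕1⊕1 = 1
s4 (pos 4,5,6,7): 0⊕0⊕1⊕1 = 0
Syndrome s4…s1 = 011 → error at position 3.
Flip position 3: 0100011 → 0110011

0110011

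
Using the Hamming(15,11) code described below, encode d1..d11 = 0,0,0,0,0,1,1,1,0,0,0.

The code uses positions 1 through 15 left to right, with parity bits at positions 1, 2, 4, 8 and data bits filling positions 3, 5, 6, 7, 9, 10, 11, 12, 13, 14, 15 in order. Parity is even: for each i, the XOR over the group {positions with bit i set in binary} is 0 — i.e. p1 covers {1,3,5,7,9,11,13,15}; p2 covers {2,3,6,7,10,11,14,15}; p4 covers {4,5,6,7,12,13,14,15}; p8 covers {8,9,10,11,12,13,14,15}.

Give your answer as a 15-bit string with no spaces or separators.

Place data at non-parity positions: p1 p2 0 p4 0 0 0 p8 0 1 1 1 0 0 0
p1 (pos 1,3,5,7,9,11,13,15): XOR of data positions = 0⊕0⊕0⊕0⊕1⊕0⊕0 = 1
p2 (pos 2,3,6,7,10,11,14,15): XOR of data positions = 0⊕0⊕0⊕1⊕1⊕0⊕0 = 0
p4 (pos 4,5,6,7,12,13,14,15): XOR of data positions = 0⊕0⊕0⊕1⊕0⊕0⊕0 = 1
p8 (pos 8,9,10,11,12,13,14,15): XOR of data positions = 0⊕1⊕1⊕1⊕0⊕0⊕0 = 1
Codeword: 100100010111000

100100010111000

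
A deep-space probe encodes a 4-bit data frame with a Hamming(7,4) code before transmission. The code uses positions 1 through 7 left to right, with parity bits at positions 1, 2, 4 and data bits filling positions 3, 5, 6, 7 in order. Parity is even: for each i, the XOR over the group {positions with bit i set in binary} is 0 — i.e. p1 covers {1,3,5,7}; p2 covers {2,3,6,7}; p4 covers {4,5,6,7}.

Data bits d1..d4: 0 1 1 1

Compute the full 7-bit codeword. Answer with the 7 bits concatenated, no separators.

Place data at non-parity positions: p1 p2 0 p4 1 1 1
p1 (pos 1,3,5,7): XOR of data positions = 0⊕1⊕1 = 0
p2 (pos 2,3,6,7): XOR of data positions = 0⊕1⊕1 = 0
p4 (pos 4,5,6,7): XOR of data positions = 1⊕1⊕1 = 1
Codeword: 0001111

0001111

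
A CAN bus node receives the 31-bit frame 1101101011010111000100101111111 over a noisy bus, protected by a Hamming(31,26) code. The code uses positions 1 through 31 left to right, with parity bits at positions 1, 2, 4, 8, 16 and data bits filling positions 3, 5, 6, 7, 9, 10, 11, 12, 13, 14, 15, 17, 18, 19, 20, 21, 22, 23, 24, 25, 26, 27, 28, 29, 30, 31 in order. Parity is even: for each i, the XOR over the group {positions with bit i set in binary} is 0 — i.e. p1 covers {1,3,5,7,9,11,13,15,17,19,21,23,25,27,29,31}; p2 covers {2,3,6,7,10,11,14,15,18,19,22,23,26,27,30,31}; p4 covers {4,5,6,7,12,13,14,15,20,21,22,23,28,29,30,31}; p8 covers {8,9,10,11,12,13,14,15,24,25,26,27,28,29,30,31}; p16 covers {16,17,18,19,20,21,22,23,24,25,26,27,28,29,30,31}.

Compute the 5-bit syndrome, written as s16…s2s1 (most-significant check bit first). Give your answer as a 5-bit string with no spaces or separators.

s1 (pos 1,3,5,7,9,11,13,15,17,19,21,23,25,27,29,31): 1⊕0⊕1⊕1⊕1⊕0⊕0⊕1⊕0⊕0⊕0⊕1⊕1⊕1⊕1⊕1 = 0
s2 (pos 2,3,6,7,10,11,14,15,18,19,22,23,26,27,30,31): 1⊕0⊕0⊕1⊕1⊕0⊕1⊕1⊕0⊕0⊕0⊕1⊕1⊕1⊕1⊕1 = 0
s4 (pos 4,5,6,7,12,13,14,15,20,21,22,23,28,29,30,31): 1⊕1⊕0⊕1⊕1⊕0⊕1⊕1⊕1⊕0⊕0⊕1⊕1⊕1⊕1⊕1 = 0
s8 (pos 8,9,10,11,12,13,14,15,24,25,26,27,28,29,30,31): 0⊕1⊕1⊕0⊕1⊕0⊕1⊕1⊕0⊕1⊕1⊕1⊕1⊕1⊕1⊕1 = 0
s16 (pos 16,17,18,19,20,21,22,23,24,25,26,27,28,29,30,31): 1⊕0⊕0⊕0⊕1⊕0⊕0⊕1⊕0⊕1⊕1⊕1⊕1⊕1⊕1⊕1 = 0
Syndrome s16…s1 = 00000 → no error.

00000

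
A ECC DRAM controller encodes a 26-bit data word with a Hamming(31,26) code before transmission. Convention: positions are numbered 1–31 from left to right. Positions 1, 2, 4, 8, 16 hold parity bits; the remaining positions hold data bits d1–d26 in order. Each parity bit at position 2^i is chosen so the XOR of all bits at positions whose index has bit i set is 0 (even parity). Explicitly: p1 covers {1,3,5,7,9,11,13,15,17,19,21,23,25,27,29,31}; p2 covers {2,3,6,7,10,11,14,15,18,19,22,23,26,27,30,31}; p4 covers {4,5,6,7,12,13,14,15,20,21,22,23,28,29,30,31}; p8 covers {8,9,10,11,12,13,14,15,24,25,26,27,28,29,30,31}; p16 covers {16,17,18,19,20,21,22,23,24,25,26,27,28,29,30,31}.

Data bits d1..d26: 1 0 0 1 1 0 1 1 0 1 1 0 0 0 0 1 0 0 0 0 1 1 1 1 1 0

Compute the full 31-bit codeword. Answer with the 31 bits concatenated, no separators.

Place data at non-parity positions: p1 p2 1 p4 0 0 1 p8 1 0 1 1 0 1 1 p16 0 0 0 0 1 0 0 0 0 1 1 1 1 1 0
p1 (pos 1,3,5,7,9,11,13,15,17,19,21,23,25,27,29,31): XOR of data positions = 1⊕0⊕1⊕1⊕1⊕0⊕1⊕0⊕0⊕1⊕0⊕0⊕1⊕1⊕0 = 0
p2 (pos 2,3,6,7,10,11,14,15,18,19,22,23,26,27,30,31): XOR of data positions = 1⊕0⊕1⊕0⊕1⊕1⊕1⊕0⊕0⊕0⊕0⊕1⊕1⊕1⊕0 = 0
p4 (pos 4,5,6,7,12,13,14,15,20,21,22,23,28,29,30,31): XOR of data positions = 0⊕0⊕1⊕1⊕0⊕1⊕1⊕0⊕1⊕0⊕0⊕1⊕1⊕1⊕0 = 0
p8 (pos 8,9,10,11,12,13,14,15,24,25,26,27,28,29,30,31): XOR of data positions = 1⊕0⊕1⊕1⊕0⊕1⊕1⊕0⊕0⊕1⊕1⊕1⊕1⊕1⊕0 = 0
p16 (pos 16,17,18,19,20,21,22,23,24,25,26,27,28,29,30,31): XOR of data positions = 0⊕0⊕0⊕0⊕1⊕0⊕0⊕0⊕0⊕1⊕1⊕1⊕1⊕1⊕0 = 0
Codeword: 0010001010110110000010000111110

0010001010110110000010000111110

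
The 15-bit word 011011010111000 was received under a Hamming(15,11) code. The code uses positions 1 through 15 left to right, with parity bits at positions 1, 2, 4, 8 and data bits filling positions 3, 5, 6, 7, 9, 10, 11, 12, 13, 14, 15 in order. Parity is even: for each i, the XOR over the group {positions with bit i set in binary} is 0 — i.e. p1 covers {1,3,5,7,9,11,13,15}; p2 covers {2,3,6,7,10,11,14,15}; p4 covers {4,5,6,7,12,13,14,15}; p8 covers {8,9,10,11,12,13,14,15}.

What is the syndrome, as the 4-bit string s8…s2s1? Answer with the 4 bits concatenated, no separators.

0111

s1 (pos 1,3,5,7,9,11,13,15): 0⊕1⊕1⊕0⊕0⊕1⊕0⊕0 = 1
s2 (pos 2,3,6,7,10,11,14,15): 1⊕1⊕1⊕0⊕1⊕1⊕0⊕0 = 1
s4 (pos 4,5,6,7,12,13,14,15): 0⊕1⊕1⊕0⊕1⊕0⊕0⊕0 = 1
s8 (pos 8,9,10,11,12,13,14,15): 1⊕0⊕1⊕1⊕1⊕0⊕0⊕0 = 0
Syndrome s8…s1 = 0111 → error at position 7.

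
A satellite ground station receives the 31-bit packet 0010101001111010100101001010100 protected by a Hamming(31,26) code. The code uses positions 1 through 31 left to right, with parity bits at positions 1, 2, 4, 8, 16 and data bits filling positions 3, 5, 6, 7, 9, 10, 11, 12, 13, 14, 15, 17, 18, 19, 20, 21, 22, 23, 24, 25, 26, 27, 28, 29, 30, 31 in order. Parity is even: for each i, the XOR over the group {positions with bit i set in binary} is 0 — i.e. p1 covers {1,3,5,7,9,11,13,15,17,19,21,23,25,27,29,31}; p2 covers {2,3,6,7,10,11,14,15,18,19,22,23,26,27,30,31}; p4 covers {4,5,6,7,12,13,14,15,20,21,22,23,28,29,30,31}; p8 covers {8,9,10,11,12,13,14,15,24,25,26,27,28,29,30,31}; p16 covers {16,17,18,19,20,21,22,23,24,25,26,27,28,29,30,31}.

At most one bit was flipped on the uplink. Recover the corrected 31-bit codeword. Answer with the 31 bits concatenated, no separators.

s1 (pos 1,3,5,7,9,11,13,15,17,19,21,23,25,27,29,31): 0⊕1⊕1⊕1⊕0⊕1⊕1⊕1⊕1⊕0⊕0⊕0⊕1⊕1⊕1⊕0 = 0
s2 (pos 2,3,6,7,10,11,14,15,18,19,22,23,26,27,30,31): 0⊕1⊕0⊕1⊕1⊕1⊕0⊕1⊕0⊕0⊕1⊕0⊕0⊕1⊕0⊕0 = 1
s4 (pos 4,5,6,7,12,13,14,15,20,21,22,23,28,29,30,31): 0⊕1⊕0⊕1⊕1⊕1⊕0⊕1⊕1⊕0⊕1⊕0⊕0⊕1⊕0⊕0 = 0
s8 (pos 8,9,10,11,12,13,14,15,24,25,26,27,28,29,30,31): 0⊕0⊕1⊕1⊕1⊕1⊕0⊕1⊕0⊕1⊕0⊕1⊕0⊕1⊕0⊕0 = 0
s16 (pos 16,17,18,19,20,21,22,23,24,25,26,27,28,29,30,31): 0⊕1⊕0⊕0⊕1⊕0⊕1⊕0⊕0⊕1⊕0⊕1⊕0⊕1⊕0⊕0 = 0
Syndrome s16…s1 = 00010 → error at position 2.
Flip position 2: 0010101001111010100101001010100 → 0110101001111010100101001010100

0110101001111010100101001010100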